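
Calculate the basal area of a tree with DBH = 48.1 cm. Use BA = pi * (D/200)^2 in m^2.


D/200 = 48.1/200 = 0.2405 m
(D/200)^2 = 0.2405^2 = 0.05784025
BA = 3.141593 * 0.05784025 = 0.181711 ≈ 0.1817 m^2

0.1817 m^2


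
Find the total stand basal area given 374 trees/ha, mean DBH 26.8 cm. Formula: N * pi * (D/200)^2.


(D/200)^2 = (26.8/200)^2 = 0.134^2 = 0.017956
Individual BA = 3.141593 * 0.017956 = 0.0564104 m^2
Stand BA = 374 * 0.0564104 = 21.0975 ≈ 21.10 m^2/ha

21.10 m^2/ha


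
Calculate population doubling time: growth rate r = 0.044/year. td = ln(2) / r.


td = ln(2) / 0.044 = 0.693147 / 0.044 = 15.7533 ≈ 15.8 years

15.8 years


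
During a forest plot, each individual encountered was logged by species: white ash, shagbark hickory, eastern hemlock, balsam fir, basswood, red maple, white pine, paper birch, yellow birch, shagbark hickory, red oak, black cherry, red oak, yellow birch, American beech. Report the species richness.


Total individuals logged = 15
Distinct species (count of individuals): white ash (1), shagbark hickory (2), eastern hemlock (1), balsam fir (1), basswood (1), red maple (1), white pine (1), paper birch (1), yellow birch (2), red oak (2), black cherry (1), American beech (1)
Species richness = number of distinct species = 12

12


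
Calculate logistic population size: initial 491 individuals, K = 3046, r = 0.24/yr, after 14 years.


(K - N0)/N0 = (3046 - 491)/491 = 2555/491 = 5.20367
r*t = 0.24 * 14 = 3.36; exp(-3.36) = 0.0347353
5.20367 * 0.0347353 = 0.180751
1 + 0.180751 = 1.18075
N = 3046 / 1.18075 = 2579.72 ≈ 2580

2580


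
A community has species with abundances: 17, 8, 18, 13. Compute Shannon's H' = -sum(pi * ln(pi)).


Total N = 17 + 8 + 18 + 13 = 56
Per-species terms:
  p = 17/56 = 0.303571; ln(p) = -1.192140; p*ln(p) = 0.303571 * (-1.192140) = -0.361899
  p = 8/56 = 0.142857; ln(p) = -1.945911; p*ln(p) = 0.142857 * (-1.945911) = -0.277987
  p = 18/56 = 0.321429; ln(p) = -1.134979; p*ln(p) = 0.321429 * (-1.134979) = -0.364815
  p = 13/56 = 0.232143; ln(p) = -1.460402; p*ln(p) = 0.232143 * (-1.460402) = -0.339022
sum(p*ln(p)) = (-0.361899) + (-0.277987) + (-0.364815) + (-0.339022) = -1.343723
H' = -(-1.343723) = 1.343723 ≈ 1.3437

1.3437


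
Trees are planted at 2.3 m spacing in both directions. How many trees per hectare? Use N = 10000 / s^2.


N = 10000 / 2.3^2 = 10000 / 5.29 = 1890.36 ≈ 1890 trees/ha

1890 trees/ha


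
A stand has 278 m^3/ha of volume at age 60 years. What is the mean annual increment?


MAI = 278 / 60 = 4.6333 ≈ 4.63 m^3/ha/yr

4.63 m^3/ha/yr


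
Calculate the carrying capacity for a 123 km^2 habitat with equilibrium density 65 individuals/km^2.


K = 65 * 123 = 7995 individuals

7995 individuals


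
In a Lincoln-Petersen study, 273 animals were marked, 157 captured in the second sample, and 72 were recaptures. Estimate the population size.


N = M * C / R = 273 * 157 / 72 = 42861 / 72 = 595.29 ≈ 595

595 individuals


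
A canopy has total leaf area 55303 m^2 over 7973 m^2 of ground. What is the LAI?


LAI = 55303 / 7973 = 6.9363 ≈ 6.94

6.94


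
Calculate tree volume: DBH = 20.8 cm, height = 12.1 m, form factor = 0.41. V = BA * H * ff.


(D/200)^2 = (20.8/200)^2 = 0.104^2 = 0.010816
BA = 3.141593 * 0.010816 = 0.0339795 m^2
V = 0.0339795 * 12.1 * 0.41 = 0.168572 ≈ 0.169 m^3

0.169 m^3


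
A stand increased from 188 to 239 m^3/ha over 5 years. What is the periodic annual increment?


PAI = (V2 - V1) / period = (239 - 188) / 5 = 51 / 5 = 10.20 m^3/ha/yr

10.20 m^3/ha/yr


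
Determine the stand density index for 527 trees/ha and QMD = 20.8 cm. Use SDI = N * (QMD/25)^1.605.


QMD/25 = 20.8/25 = 0.832
(0.832)^1.605 = exp(1.605 * ln(0.832)) = exp(1.605 * (-0.183923)) = exp(-0.295196) = 0.744386
SDI = 527 * 0.744386 = 392.291 ≈ 392

392


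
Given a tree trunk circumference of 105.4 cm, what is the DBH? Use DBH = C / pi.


DBH = C / pi = 105.4 / 3.141593 = 33.5499 ≈ 33.55 cm

33.55 cm


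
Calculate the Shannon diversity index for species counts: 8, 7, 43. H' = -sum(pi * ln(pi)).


Total N = 8 + 7 + 43 = 58
Per-species terms:
  p = 8/58 = 0.137931; ln(p) = -1.981002; p*ln(p) = 0.137931 * (-1.981002) = -0.273242
  p = 7/58 = 0.120690; ln(p) = -2.114530; p*ln(p) = 0.120690 * (-2.114530) = -0.255203
  p = 43/58 = 0.741379; ln(p) = -0.299243; p*ln(p) = 0.741379 * (-0.299243) = -0.221852
sum(p*ln(p)) = (-0.273242) + (-0.255203) + (-0.221852) = -0.750297
H' = -(-0.750297) = 0.750297 ≈ 0.7503

0.7503


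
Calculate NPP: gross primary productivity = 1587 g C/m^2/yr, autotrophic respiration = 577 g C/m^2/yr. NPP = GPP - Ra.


NPP = GPP - Ra = 1587 - 577 = 1010 g C/m^2/yr

1010 g C/m^2/yr


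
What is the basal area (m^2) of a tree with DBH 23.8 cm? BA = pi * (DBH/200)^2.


D/200 = 23.8/200 = 0.119 m
(D/200)^2 = 0.119^2 = 0.014161
BA = 3.141593 * 0.014161 = 0.0444881 ≈ 0.0445 m^2

0.0445 m^2


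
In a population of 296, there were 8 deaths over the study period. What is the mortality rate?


Mortality rate = 8 / 296 = 0.027027 ≈ 0.0270

0.0270


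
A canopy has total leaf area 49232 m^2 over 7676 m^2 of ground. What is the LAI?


LAI = 49232 / 7676 = 6.4138 ≈ 6.41

6.41


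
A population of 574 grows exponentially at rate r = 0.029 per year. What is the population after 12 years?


r*t = 0.029 * 12 = 0.348
exp(0.348) = 1.41623
N = 574 * 1.41623 = 812.916 ≈ 813

813


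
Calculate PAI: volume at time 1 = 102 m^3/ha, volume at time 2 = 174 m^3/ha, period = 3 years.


PAI = (V2 - V1) / period = (174 - 102) / 3 = 72 / 3 = 24.00 m^3/ha/yr

24.00 m^3/ha/yr


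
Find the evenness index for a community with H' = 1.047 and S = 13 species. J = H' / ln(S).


ln(13) = 2.56495
J = H' / ln(S) = 1.047 / 2.56495 = 0.408195 ≈ 0.4082

0.4082


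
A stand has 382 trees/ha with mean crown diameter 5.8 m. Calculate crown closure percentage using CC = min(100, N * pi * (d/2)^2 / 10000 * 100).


(d/2)^2 = (5.8/2)^2 = 2.9^2 = 8.41
Crown area = 3.141593 * 8.41 = 26.4208 m^2
N * area / 10000 * 100 = 382 * 26.4208 / 10000 * 100 = 100.927
CC = min(100, 100.927) = 100%

100%


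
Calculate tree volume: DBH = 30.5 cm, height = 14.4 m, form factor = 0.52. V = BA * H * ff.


(D/200)^2 = (30.5/200)^2 = 0.1525^2 = 0.02325625
BA = 3.141593 * 0.02325625 = 0.0730617 m^2
V = 0.0730617 * 14.4 * 0.52 = 0.547086 ≈ 0.547 m^3

0.547 m^3


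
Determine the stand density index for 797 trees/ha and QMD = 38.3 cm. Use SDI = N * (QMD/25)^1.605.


QMD/25 = 38.3/25 = 1.532
(1.532)^1.605 = exp(1.605 * ln(1.532)) = exp(1.605 * 0.426574) = exp(0.684651) = 1.98308
SDI = 797 * 1.98308 = 1580.51 ≈ 1581

1581


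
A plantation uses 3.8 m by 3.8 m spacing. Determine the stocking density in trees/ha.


N = 10000 / 3.8^2 = 10000 / 14.44 = 692.521 ≈ 693 trees/ha

693 trees/ha


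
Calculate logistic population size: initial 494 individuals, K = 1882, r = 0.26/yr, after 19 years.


(K - N0)/N0 = (1882 - 494)/494 = 1388/494 = 2.80972
r*t = 0.26 * 19 = 4.94; exp(-4.94) = 0.00715460
2.80972 * 0.00715460 = 0.0201024
1 + 0.0201024 = 1.02010
N = 1882 / 1.02010 = 1844.92 ≈ 1845

1845


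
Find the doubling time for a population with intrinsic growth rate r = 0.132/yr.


td = ln(2) / 0.132 = 0.693147 / 0.132 = 5.25111 ≈ 5.3 years

5.3 years


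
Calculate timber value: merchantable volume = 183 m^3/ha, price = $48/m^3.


Value = 183 * 48 = $8784/ha

$8784/ha


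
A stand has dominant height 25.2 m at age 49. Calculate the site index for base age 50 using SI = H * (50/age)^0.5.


50/49 = 1.02041
(1.02041)^0.5 = 1.01015
SI = 25.2 * 1.01015 = 25.4558 ≈ 25.5 m

25.5 m


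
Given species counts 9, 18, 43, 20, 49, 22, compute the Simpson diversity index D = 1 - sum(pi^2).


Total N = 9 + 18 + 43 + 20 + 49 + 22 = 161
Per-species terms:
  p = 9/161 = 0.055901; p^2 = 0.055901^2 = 0.003125
  p = 18/161 = 0.111801; p^2 = 0.111801^2 = 0.012499
  p = 43/161 = 0.267081; p^2 = 0.267081^2 = 0.071332
  p = 20/161 = 0.124224; p^2 = 0.124224^2 = 0.015432
  p = 49/161 = 0.304348; p^2 = 0.304348^2 = 0.092628
  p = 22/161 = 0.136646; p^2 = 0.136646^2 = 0.018672
sum(p^2) = 0.003125 + 0.012499 + 0.071332 + 0.015432 + 0.092628 + 0.018672 = 0.213688
D = 1 - 0.213688 = 0.786312 ≈ 0.7863

0.7863


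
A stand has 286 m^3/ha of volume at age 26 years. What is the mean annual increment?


MAI = 286 / 26 = 11.00 m^3/ha/yr

11.00 m^3/ha/yr


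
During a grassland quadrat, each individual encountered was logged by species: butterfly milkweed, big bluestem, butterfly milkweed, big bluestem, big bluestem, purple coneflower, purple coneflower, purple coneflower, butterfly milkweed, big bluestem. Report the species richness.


Total individuals logged = 10
Distinct species (count of individuals): butterfly milkweed (3), big bluestem (4), purple coneflower (3)
Species richness = number of distinct species = 3

3


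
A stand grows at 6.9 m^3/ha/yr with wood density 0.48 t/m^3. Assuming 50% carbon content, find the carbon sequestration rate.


C = 6.9 * 0.48 * 0.5 = 1.656 ≈ 1.66 t C/ha/yr

1.66 t C/ha/yr


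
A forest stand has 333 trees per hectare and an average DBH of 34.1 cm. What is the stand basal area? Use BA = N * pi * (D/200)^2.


(D/200)^2 = (34.1/200)^2 = 0.1705^2 = 0.02907025
Individual BA = 3.141593 * 0.02907025 = 0.0913269 m^2
Stand BA = 333 * 0.0913269 = 30.4119 ≈ 30.41 m^2/ha

30.41 m^2/ha


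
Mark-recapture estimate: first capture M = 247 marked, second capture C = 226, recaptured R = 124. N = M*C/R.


N = M * C / R = 247 * 226 / 124 = 55822 / 124 = 450.18 ≈ 450

450 individuals


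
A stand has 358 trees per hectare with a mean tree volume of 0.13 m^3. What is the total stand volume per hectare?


V_stand = 358 * 0.13 = 46.54 ≈ 46.5 m^3/ha

46.5 m^3/ha


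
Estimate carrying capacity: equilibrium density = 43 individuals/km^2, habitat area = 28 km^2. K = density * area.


K = 43 * 28 = 1204 individuals

1204 individuals


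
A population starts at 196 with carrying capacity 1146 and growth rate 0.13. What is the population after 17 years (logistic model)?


(K - N0)/N0 = (1146 - 196)/196 = 950/196 = 4.84694
r*t = 0.13 * 17 = 2.21; exp(-2.21) = 0.109701
4.84694 * 0.109701 = 0.531714
1 + 0.531714 = 1.53171
N = 1146 / 1.53171 = 748.183 ≈ 748

748


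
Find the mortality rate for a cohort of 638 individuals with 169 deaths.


Mortality rate = 169 / 638 = 0.264890 ≈ 0.2649

0.2649


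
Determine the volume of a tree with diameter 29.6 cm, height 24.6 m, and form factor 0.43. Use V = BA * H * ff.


(D/200)^2 = (29.6/200)^2 = 0.148^2 = 0.021904
BA = 3.141593 * 0.021904 = 0.0688135 m^2
V = 0.0688135 * 24.6 * 0.43 = 0.727909 ≈ 0.728 m^3

0.728 m^3


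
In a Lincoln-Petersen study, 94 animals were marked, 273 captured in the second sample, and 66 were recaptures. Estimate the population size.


N = M * C / R = 94 * 273 / 66 = 25662 / 66 = 388.82 ≈ 389

389 individuals


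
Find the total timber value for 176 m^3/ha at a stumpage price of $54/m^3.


Value = 176 * 54 = $9504/ha

$9504/ha


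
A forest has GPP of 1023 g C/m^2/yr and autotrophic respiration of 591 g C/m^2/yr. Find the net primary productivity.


NPP = GPP - Ra = 1023 - 591 = 432 g C/m^2/yr

432 g C/m^2/yr


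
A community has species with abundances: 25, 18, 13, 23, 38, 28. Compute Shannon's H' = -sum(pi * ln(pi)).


Total N = 25 + 18 + 13 + 23 + 38 + 28 = 145
Per-species terms:
  p = 25/145 = 0.172414; ln(p) = -1.757857; p*ln(p) = 0.172414 * (-1.757857) = -0.303079
  p = 18/145 = 0.124138; ln(p) = -2.086361; p*ln(p) = 0.124138 * (-2.086361) = -0.258997
  p = 13/145 = 0.089655; ln(p) = -2.411786; p*ln(p) = 0.089655 * (-2.411786) = -0.216229
  p = 23/145 = 0.158621; ln(p) = -1.841238; p*ln(p) = 0.158621 * (-1.841238) = -0.292059
  p = 38/145 = 0.262069; ln(p) = -1.339147; p*ln(p) = 0.262069 * (-1.339147) = -0.350949
  p = 28/145 = 0.193103; ln(p) = -1.644532; p*ln(p) = 0.193103 * (-1.644532) = -0.317564
sum(p*ln(p)) = (-0.303079) + (-0.258997) + (-0.216229) + (-0.292059) + (-0.350949) + (-0.317564) = -1.738877
H' = -(-1.738877) = 1.738877 ≈ 1.7389

1.7389


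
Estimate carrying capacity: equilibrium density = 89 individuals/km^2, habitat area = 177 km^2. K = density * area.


K = 89 * 177 = 15753 individuals

15753 individuals


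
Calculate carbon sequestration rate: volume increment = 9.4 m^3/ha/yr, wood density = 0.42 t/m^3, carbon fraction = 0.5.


C = 9.4 * 0.42 * 0.5 = 1.974 ≈ 1.97 t C/ha/yr

1.97 t C/ha/yr


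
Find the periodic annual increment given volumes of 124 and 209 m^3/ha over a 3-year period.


PAI = (V2 - V1) / period = (209 - 124) / 3 = 85 / 3 = 28.3333 ≈ 28.33 m^3/ha/yr

28.33 m^3/ha/yr


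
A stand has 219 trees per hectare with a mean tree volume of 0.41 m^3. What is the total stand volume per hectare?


V_stand = 219 * 0.41 = 89.79 ≈ 89.8 m^3/ha

89.8 m^3/ha


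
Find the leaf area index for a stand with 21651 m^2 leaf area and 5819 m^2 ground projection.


LAI = 21651 / 5819 = 3.7207 ≈ 3.72

3.72


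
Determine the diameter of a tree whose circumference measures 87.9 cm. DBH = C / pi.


DBH = C / pi = 87.9 / 3.141593 = 27.9794 ≈ 27.98 cm

27.98 cm


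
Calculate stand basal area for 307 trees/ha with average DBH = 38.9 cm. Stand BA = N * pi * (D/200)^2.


(D/200)^2 = (38.9/200)^2 = 0.1945^2 = 0.03783025
Individual BA = 3.141593 * 0.03783025 = 0.118847 m^2
Stand BA = 307 * 0.118847 = 36.4860 ≈ 36.49 m^2/ha

36.49 m^2/ha


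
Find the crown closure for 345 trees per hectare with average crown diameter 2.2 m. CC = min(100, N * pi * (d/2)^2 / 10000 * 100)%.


(d/2)^2 = (2.2/2)^2 = 1.1^2 = 1.21
Crown area = 3.141593 * 1.21 = 3.80133 m^2
N * area / 10000 * 100 = 345 * 3.80133 / 10000 * 100 = 13.1146
CC = min(100, 13.1146) = 13.1146 ≈ 13.1%

13.1%


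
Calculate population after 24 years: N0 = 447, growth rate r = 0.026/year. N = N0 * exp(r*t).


r*t = 0.026 * 24 = 0.624
exp(0.624) = 1.86638
N = 447 * 1.86638 = 834.272 ≈ 834

834


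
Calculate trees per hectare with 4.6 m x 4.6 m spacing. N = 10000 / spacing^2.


N = 10000 / 4.6^2 = 10000 / 21.16 = 472.590 ≈ 473 trees/ha

473 trees/ha


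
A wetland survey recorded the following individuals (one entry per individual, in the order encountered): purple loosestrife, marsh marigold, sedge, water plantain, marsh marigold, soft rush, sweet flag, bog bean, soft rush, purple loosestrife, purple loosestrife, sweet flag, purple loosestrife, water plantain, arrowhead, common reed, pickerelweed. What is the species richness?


Total individuals logged = 17
Distinct species (count of individuals): purple loosestrife (4), marsh marigold (2), sedge (1), water plantain (2), soft rush (2), sweet flag (2), bog bean (1), arrowhead (1), common reed (1), pickerelweed (1)
Species richness = number of distinct species = 10

10


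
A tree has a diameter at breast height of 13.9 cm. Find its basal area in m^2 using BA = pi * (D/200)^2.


D/200 = 13.9/200 = 0.0695 m
(D/200)^2 = 0.0695^2 = 0.00483025
BA = 3.141593 * 0.00483025 = 0.0151747 ≈ 0.0152 m^2

0.0152 m^2


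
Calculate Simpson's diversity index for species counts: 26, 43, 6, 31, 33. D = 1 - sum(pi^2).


Total N = 26 + 43 + 6 + 31 + 33 = 139
Per-species terms:
  p = 26/139 = 0.187050; p^2 = 0.187050^2 = 0.034988
  p = 43/139 = 0.309353; p^2 = 0.309353^2 = 0.095699
  p = 6/139 = 0.043165; p^2 = 0.043165^2 = 0.001863
  p = 31/139 = 0.223022; p^2 = 0.223022^2 = 0.049739
  p = 33/139 = 0.237410; p^2 = 0.237410^2 = 0.056364
sum(p^2) = 0.034988 + 0.095699 + 0.001863 + 0.049739 + 0.056364 = 0.238653
D = 1 - 0.238653 = 0.761347 ≈ 0.7613

0.7613


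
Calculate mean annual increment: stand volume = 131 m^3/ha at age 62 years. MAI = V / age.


MAI = 131 / 62 = 2.1129 ≈ 2.11 m^3/ha/yr

2.11 m^3/ha/yr


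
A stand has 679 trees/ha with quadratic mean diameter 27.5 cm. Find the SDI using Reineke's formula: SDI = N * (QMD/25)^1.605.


QMD/25 = 27.5/25 = 1.1
(1.1)^1.605 = exp(1.605 * ln(1.1)) = exp(1.605 * 0.0953102) = exp(0.152973) = 1.16529
SDI = 679 * 1.16529 = 791.232 ≈ 791

791


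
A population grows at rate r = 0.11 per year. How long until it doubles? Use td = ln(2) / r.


td = ln(2) / 0.11 = 0.693147 / 0.11 = 6.30134 ≈ 6.3 years

6.3 years


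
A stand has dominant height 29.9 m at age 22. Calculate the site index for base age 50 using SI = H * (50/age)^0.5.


50/22 = 2.27273
(2.27273)^0.5 = 1.50756
SI = 29.9 * 1.50756 = 45.0760 ≈ 45.1 m

45.1 m


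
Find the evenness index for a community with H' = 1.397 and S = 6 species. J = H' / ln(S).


ln(6) = 1.79176
J = H' / ln(S) = 1.397 / 1.79176 = 0.779680 ≈ 0.7797

0.7797


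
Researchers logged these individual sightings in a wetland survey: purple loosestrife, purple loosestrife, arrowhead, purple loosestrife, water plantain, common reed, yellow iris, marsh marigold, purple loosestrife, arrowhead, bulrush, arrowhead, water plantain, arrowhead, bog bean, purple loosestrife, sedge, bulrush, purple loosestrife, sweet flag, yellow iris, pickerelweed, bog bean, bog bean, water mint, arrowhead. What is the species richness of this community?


Total individuals logged = 26
Distinct species (count of individuals): purple loosestrife (6), arrowhead (5), water plantain (2), common reed (1), yellow iris (2), marsh marigold (1), bulrush (2), bog bean (3), sedge (1), sweet flag (1), pickerelweed (1), water mint (1)
Species richness = number of distinct species = 12

12


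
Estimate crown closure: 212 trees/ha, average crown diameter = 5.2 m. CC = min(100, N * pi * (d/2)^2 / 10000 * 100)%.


(d/2)^2 = (5.2/2)^2 = 2.6^2 = 6.76
Crown area = 3.141593 * 6.76 = 21.2372 m^2
N * area / 10000 * 100 = 212 * 21.2372 / 10000 * 100 = 45.0229
CC = min(100, 45.0229) = 45.0229 ≈ 45.0%

45.0%


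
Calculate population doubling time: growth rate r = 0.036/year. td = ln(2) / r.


td = ln(2) / 0.036 = 0.693147 / 0.036 = 19.2541 ≈ 19.3 years

19.3 years


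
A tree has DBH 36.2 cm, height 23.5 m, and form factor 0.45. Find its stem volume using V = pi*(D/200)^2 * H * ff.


(D/200)^2 = (36.2/200)^2 = 0.181^2 = 0.032761
BA = 3.141593 * 0.032761 = 0.102922 m^2
V = 0.102922 * 23.5 * 0.45 = 1.08840 ≈ 1.088 m^3

1.088 m^3


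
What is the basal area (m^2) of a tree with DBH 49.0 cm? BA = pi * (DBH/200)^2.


D/200 = 49.0/200 = 0.245 m
(D/200)^2 = 0.245^2 = 0.060025
BA = 3.141593 * 0.060025 = 0.188574 ≈ 0.1886 m^2

0.1886 m^2


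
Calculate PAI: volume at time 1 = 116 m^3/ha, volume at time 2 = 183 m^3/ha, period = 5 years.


PAI = (V2 - V1) / period = (183 - 116) / 5 = 67 / 5 = 13.40 m^3/ha/yr

13.40 m^3/ha/yr


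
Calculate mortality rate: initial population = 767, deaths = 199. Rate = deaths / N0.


Mortality rate = 199 / 767 = 0.259452 ≈ 0.2595

0.2595


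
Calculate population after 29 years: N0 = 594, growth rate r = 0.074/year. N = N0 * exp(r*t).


r*t = 0.074 * 29 = 2.146
exp(2.146) = 8.55059
N = 594 * 8.55059 = 5079.05 ≈ 5079

5079


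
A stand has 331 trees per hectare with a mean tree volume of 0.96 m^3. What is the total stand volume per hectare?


V_stand = 331 * 0.96 = 317.76 ≈ 317.8 m^3/ha

317.8 m^3/ha


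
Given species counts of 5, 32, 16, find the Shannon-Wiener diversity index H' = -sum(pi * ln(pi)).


Total N = 5 + 32 + 16 = 53
Per-species terms:
  p = 5/53 = 0.094340; ln(p) = -2.360850; p*ln(p) = 0.094340 * (-2.360850) = -0.222723
  p = 32/53 = 0.603774; ln(p) = -0.504555; p*ln(p) = 0.603774 * (-0.504555) = -0.304637
  p = 16/53 = 0.301887; ln(p) = -1.197703; p*ln(p) = 0.301887 * (-1.197703) = -0.361571
sum(p*ln(p)) = (-0.222723) + (-0.304637) + (-0.361571) = -0.888931
H' = -(-0.888931) = 0.888931 ≈ 0.8889

0.8889


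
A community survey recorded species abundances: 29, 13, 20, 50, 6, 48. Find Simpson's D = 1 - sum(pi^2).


Total N = 29 + 13 + 20 + 50 + 6 + 48 = 166
Per-species terms:
  p = 29/166 = 0.174699; p^2 = 0.174699^2 = 0.030520
  p = 13/166 = 0.078313; p^2 = 0.078313^2 = 0.006133
  p = 20/166 = 0.120482; p^2 = 0.120482^2 = 0.014516
  p = 50/166 = 0.301205; p^2 = 0.301205^2 = 0.090724
  p = 6/166 = 0.036145; p^2 = 0.036145^2 = 0.001306
  p = 48/166 = 0.289157; p^2 = 0.289157^2 = 0.083612
sum(p^2) = 0.030520 + 0.006133 + 0.014516 + 0.090724 + 0.001306 + 0.083612 = 0.226811
D = 1 - 0.226811 = 0.773189 ≈ 0.7732

0.7732


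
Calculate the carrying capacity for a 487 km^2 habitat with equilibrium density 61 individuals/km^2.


K = 61 * 487 = 29707 individuals

29707 individuals


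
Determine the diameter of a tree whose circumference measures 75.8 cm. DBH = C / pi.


DBH = C / pi = 75.8 / 3.141593 = 24.1279 ≈ 24.13 cm

24.13 cm


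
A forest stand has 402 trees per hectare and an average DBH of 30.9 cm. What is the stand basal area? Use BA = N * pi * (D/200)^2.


(D/200)^2 = (30.9/200)^2 = 0.1545^2 = 0.02387025
Individual BA = 3.141593 * 0.02387025 = 0.0749906 m^2
Stand BA = 402 * 0.0749906 = 30.1462 ≈ 30.15 m^2/ha

30.15 m^2/ha


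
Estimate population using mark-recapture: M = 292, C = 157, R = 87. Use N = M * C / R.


N = M * C / R = 292 * 157 / 87 = 45844 / 87 = 526.94 ≈ 527

527 individuals


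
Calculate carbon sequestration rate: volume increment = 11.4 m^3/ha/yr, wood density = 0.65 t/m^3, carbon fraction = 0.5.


C = 11.4 * 0.65 * 0.5 = 3.705 ≈ 3.71 t C/ha/yr

3.71 t C/ha/yr


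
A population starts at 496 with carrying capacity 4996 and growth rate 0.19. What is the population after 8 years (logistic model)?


(K - N0)/N0 = (4996 - 496)/496 = 4500/496 = 9.07258
r*t = 0.19 * 8 = 1.52; exp(-1.52) = 0.218712
9.07258 * 0.218712 = 1.98428
1 + 1.98428 = 2.98428
N = 4996 / 2.98428 = 1674.11 ≈ 1674

1674


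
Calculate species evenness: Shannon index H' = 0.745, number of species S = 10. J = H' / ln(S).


ln(10) = 2.30259
J = H' / ln(S) = 0.745 / 2.30259 = 0.323549 ≈ 0.3235

0.3235


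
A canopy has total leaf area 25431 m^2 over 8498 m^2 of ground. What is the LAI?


LAI = 25431 / 8498 = 2.9926 ≈ 2.99

2.99


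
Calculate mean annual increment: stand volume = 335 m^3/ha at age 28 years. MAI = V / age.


MAI = 335 / 28 = 11.9643 ≈ 11.96 m^3/ha/yr

11.96 m^3/ha/yr


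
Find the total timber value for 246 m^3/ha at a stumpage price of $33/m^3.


Value = 246 * 33 = $8118/ha

$8118/ha


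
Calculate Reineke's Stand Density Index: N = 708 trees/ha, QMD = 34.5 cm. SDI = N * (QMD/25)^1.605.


QMD/25 = 34.5/25 = 1.38
(1.38)^1.605 = exp(1.605 * ln(1.38)) = exp(1.605 * 0.322083) = exp(0.516943) = 1.67689
SDI = 708 * 1.67689 = 1187.24 ≈ 1187

1187


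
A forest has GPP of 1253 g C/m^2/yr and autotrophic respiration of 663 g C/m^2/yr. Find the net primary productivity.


NPP = GPP - Ra = 1253 - 663 = 590 g C/m^2/yr

590 g C/m^2/yr


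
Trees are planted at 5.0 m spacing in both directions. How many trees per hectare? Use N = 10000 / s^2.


N = 10000 / 5.0^2 = 10000 / 25 = 400.000 ≈ 400 trees/ha

400 trees/ha


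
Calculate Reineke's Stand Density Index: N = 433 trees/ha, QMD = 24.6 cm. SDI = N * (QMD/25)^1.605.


QMD/25 = 24.6/25 = 0.984
(0.984)^1.605 = exp(1.605 * ln(0.984)) = exp(1.605 * (-0.0161294)) = exp(-0.0258877) = 0.974445
SDI = 433 * 0.974445 = 421.935 ≈ 422

422


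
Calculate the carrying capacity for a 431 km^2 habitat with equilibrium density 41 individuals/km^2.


K = 41 * 431 = 17671 individuals

17671 individuals


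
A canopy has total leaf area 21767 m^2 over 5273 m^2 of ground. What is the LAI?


LAI = 21767 / 5273 = 4.1280 ≈ 4.13

4.13


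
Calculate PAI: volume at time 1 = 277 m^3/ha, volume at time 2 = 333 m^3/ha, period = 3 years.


PAI = (V2 - V1) / period = (333 - 277) / 3 = 56 / 3 = 18.6667 ≈ 18.67 m^3/ha/yr

18.67 m^3/ha/yr


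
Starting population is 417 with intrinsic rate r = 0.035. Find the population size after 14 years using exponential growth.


r*t = 0.035 * 14 = 0.49
exp(0.49) = 1.63232
N = 417 * 1.63232 = 680.677 ≈ 681

681


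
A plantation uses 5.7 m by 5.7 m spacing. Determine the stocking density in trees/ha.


N = 10000 / 5.7^2 = 10000 / 32.49 = 307.787 ≈ 308 trees/ha

308 trees/ha


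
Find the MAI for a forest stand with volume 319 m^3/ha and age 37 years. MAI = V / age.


MAI = 319 / 37 = 8.6216 ≈ 8.62 m^3/ha/yr

8.62 m^3/ha/yr


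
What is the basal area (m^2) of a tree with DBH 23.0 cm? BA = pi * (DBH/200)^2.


D/200 = 23.0/200 = 0.115 m
(D/200)^2 = 0.115^2 = 0.013225
BA = 3.141593 * 0.013225 = 0.0415476 ≈ 0.0415 m^2

0.0415 m^2


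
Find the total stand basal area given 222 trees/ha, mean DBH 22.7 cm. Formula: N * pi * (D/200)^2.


(D/200)^2 = (22.7/200)^2 = 0.1135^2 = 0.01288225
Individual BA = 3.141593 * 0.01288225 = 0.0404708 m^2
Stand BA = 222 * 0.0404708 = 8.98452 ≈ 8.98 m^2/ha

8.98 m^2/ha


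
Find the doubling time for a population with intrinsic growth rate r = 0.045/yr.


td = ln(2) / 0.045 = 0.693147 / 0.045 = 15.4033 ≈ 15.4 years

15.4 years


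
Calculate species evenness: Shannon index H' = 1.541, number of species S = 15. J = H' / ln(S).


ln(15) = 2.70805
J = H' / ln(S) = 1.541 / 2.70805 = 0.569044 ≈ 0.5690

0.5690


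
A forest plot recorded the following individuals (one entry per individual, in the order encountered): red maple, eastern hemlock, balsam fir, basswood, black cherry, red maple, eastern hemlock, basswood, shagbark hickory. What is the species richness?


Total individuals logged = 9
Distinct species (count of individuals): red maple (2), eastern hemlock (2), balsam fir (1), basswood (2), black cherry (1), shagbark hickory (1)
Species richness = number of distinct species = 6

6


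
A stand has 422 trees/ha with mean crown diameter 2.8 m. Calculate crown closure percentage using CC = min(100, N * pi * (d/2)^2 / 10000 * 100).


(d/2)^2 = (2.8/2)^2 = 1.4^2 = 1.96
Crown area = 3.141593 * 1.96 = 6.15752 m^2
N * area / 10000 * 100 = 422 * 6.15752 / 10000 * 100 = 25.9847
CC = min(100, 25.9847) = 25.9847 ≈ 26.0%

26.0%


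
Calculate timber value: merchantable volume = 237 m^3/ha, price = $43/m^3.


Value = 237 * 43 = $10191/ha

$10191/ha


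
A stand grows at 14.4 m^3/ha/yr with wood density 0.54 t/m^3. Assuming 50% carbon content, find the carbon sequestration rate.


C = 14.4 * 0.54 * 0.5 = 3.888 ≈ 3.89 t C/ha/yr

3.89 t C/ha/yr


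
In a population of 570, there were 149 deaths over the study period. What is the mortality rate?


Mortality rate = 149 / 570 = 0.261404 ≈ 0.2614

0.2614


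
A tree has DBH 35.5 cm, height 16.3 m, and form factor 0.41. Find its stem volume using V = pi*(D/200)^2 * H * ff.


(D/200)^2 = (35.5/200)^2 = 0.1775^2 = 0.03150625
BA = 3.141593 * 0.03150625 = 0.0989798 m^2
V = 0.0989798 * 16.3 * 0.41 = 0.661482 ≈ 0.661 m^3

0.661 m^3


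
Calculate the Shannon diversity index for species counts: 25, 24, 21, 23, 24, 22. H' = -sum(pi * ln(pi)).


Total N = 25 + 24 + 21 + 23 + 24 + 22 = 139
Per-species terms:
  p = 25/139 = 0.179856; ln(p) = -1.715599; p*ln(p) = 0.179856 * (-1.715599) = -0.308561
  p = 24/139 = 0.172662; ln(p) = -1.756419; p*ln(p) = 0.172662 * (-1.756419) = -0.303267
  p = 21/139 = 0.151079; ln(p) = -1.889952; p*ln(p) = 0.151079 * (-1.889952) = -0.285532
  p = 23/139 = 0.165468; ln(p) = -1.798977; p*ln(p) = 0.165468 * (-1.798977) = -0.297673
  p = 24/139 = 0.172662; ln(p) = -1.756419; p*ln(p) = 0.172662 * (-1.756419) = -0.303267
  p = 22/139 = 0.158273; ln(p) = -1.843434; p*ln(p) = 0.158273 * (-1.843434) = -0.291766
sum(p*ln(p)) = (-0.308561) + (-0.303267) + (-0.285532) + (-0.297673) + (-0.303267) + (-0.291766) = -1.790066
H' = -(-1.790066) = 1.790066 ≈ 1.7901

1.7901


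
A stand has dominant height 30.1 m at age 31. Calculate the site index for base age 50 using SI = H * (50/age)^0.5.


50/31 = 1.61290
(1.61290)^0.5 = 1.27000
SI = 30.1 * 1.27000 = 38.2270 ≈ 38.2 m

38.2 m


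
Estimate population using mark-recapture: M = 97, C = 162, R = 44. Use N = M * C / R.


N = M * C / R = 97 * 162 / 44 = 15714 / 44 = 357.14 ≈ 357

357 individuals


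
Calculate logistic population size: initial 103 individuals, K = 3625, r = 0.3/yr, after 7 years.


(K - N0)/N0 = (3625 - 103)/103 = 3522/103 = 34.1942
r*t = 0.3 * 7 = 2.1; exp(-2.1) = 0.122456
34.1942 * 0.122456 = 4.18728
1 + 4.18728 = 5.18728
N = 3625 / 5.18728 = 698.825 ≈ 699

699


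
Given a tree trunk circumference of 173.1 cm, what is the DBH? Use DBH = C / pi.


DBH = C / pi = 173.1 / 3.141593 = 55.0994 ≈ 55.10 cm

55.10 cm


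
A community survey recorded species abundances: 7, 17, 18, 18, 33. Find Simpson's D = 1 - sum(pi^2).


Total N = 7 + 17 + 18 + 18 + 33 = 93
Per-species terms:
  p = 7/93 = 0.075269; p^2 = 0.075269^2 = 0.005665
  p = 17/93 = 0.182796; p^2 = 0.182796^2 = 0.033414
  p = 18/93 = 0.193548; p^2 = 0.193548^2 = 0.037461
  p = 18/93 = 0.193548; p^2 = 0.193548^2 = 0.037461
  p = 33/93 = 0.354839; p^2 = 0.354839^2 = 0.125911
sum(p^2) = 0.005665 + 0.033414 + 0.037461 + 0.037461 + 0.125911 = 0.239912
D = 1 - 0.239912 = 0.760088 ≈ 0.7601

0.7601


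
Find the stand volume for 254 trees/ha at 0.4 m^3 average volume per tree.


V_stand = 254 * 0.4 = 101.6 m^3/ha

101.6 m^3/ha


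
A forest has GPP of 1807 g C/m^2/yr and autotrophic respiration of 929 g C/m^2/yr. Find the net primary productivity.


NPP = GPP - Ra = 1807 - 929 = 878 g C/m^2/yr

878 g C/m^2/yr


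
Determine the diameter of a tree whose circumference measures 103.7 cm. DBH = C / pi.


DBH = C / pi = 103.7 / 3.141593 = 33.0087 ≈ 33.01 cm

33.01 cm


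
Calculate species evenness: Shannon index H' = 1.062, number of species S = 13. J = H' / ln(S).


ln(13) = 2.56495
J = H' / ln(S) = 1.062 / 2.56495 = 0.414043 ≈ 0.4140

0.4140


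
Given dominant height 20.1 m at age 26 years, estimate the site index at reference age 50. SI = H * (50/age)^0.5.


50/26 = 1.92308
(1.92308)^0.5 = 1.38675
SI = 20.1 * 1.38675 = 27.8737 ≈ 27.9 m

27.9 m


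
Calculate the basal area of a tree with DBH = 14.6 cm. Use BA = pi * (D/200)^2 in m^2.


D/200 = 14.6/200 = 0.073 m
(D/200)^2 = 0.073^2 = 0.005329
BA = 3.141593 * 0.005329 = 0.0167415 ≈ 0.0167 m^2

0.0167 m^2


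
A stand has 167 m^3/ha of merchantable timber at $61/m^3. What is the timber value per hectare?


Value = 167 * 61 = $10187/ha

$10187/ha


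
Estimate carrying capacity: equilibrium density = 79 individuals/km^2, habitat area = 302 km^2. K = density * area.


K = 79 * 302 = 23858 individuals

23858 individuals


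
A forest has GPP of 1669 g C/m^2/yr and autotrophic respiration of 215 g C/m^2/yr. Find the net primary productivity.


NPP = GPP - Ra = 1669 - 215 = 1454 g C/m^2/yr

1454 g C/m^2/yr


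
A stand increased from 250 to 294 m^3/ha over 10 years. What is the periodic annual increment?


PAI = (V2 - V1) / period = (294 - 250) / 10 = 44 / 10 = 4.40 m^3/ha/yr

4.40 m^3/ha/yr


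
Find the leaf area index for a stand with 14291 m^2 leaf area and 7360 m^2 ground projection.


LAI = 14291 / 7360 = 1.9417 ≈ 1.94

1.94


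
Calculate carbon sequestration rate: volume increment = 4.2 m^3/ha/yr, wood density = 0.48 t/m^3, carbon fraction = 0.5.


C = 4.2 * 0.48 * 0.5 = 1.008 ≈ 1.01 t C/ha/yr

1.01 t C/ha/yr


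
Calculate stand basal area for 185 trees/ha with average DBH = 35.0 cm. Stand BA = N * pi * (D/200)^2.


(D/200)^2 = (35.0/200)^2 = 0.175^2 = 0.030625
Individual BA = 3.141593 * 0.030625 = 0.0962113 m^2
Stand BA = 185 * 0.0962113 = 17.7991 ≈ 17.80 m^2/ha

17.80 m^2/ha


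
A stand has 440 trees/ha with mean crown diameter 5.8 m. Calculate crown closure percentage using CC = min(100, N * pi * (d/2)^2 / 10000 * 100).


(d/2)^2 = (5.8/2)^2 = 2.9^2 = 8.41
Crown area = 3.141593 * 8.41 = 26.4208 m^2
N * area / 10000 * 100 = 440 * 26.4208 / 10000 * 100 = 116.252
CC = min(100, 116.252) = 100%

100%


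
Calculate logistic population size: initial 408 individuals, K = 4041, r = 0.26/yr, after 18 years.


(K - N0)/N0 = (4041 - 408)/408 = 3633/408 = 8.90441
r*t = 0.26 * 18 = 4.68; exp(-4.68) = 0.00927901
8.90441 * 0.00927901 = 0.0826241
1 + 0.0826241 = 1.08262
N = 4041 / 1.08262 = 3732.61 ≈ 3733

3733


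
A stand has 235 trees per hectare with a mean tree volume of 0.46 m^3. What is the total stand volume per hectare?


V_stand = 235 * 0.46 = 108.1 m^3/ha

108.1 m^3/ha


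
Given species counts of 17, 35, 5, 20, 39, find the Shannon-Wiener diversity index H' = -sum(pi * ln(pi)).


Total N = 17 + 35 + 5 + 20 + 39 = 116
Per-species terms:
  p = 17/116 = 0.146552; ln(p) = -1.920375; p*ln(p) = 0.146552 * (-1.920375) = -0.281435
  p = 35/116 = 0.301724; ln(p) = -1.198243; p*ln(p) = 0.301724 * (-1.198243) = -0.361539
  p = 5/116 = 0.043103; ln(p) = -3.144163; p*ln(p) = 0.043103 * (-3.144163) = -0.135523
  p = 20/116 = 0.172414; ln(p) = -1.757857; p*ln(p) = 0.172414 * (-1.757857) = -0.303079
  p = 39/116 = 0.336207; ln(p) = -1.090028; p*ln(p) = 0.336207 * (-1.090028) = -0.366475
sum(p*ln(p)) = (-0.281435) + (-0.361539) + (-0.135523) + (-0.303079) + (-0.366475) = -1.448051
H' = -(-1.448051) = 1.448051 ≈ 1.4481

1.4481


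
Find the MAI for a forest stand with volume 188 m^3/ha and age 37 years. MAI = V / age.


MAI = 188 / 37 = 5.0811 ≈ 5.08 m^3/ha/yr

5.08 m^3/ha/yr


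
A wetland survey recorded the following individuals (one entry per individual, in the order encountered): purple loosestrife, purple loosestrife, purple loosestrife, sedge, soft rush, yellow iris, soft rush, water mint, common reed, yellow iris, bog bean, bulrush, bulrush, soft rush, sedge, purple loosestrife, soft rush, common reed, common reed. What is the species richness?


Total individuals logged = 19
Distinct species (count of individuals): purple loosestrife (4), sedge (2), soft rush (4), yellow iris (2), water mint (1), common reed (3), bog bean (1), bulrush (2)
Species richness = number of distinct species = 8

8


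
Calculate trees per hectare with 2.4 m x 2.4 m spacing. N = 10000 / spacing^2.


N = 10000 / 2.4^2 = 10000 / 5.76 = 1736.11 ≈ 1736 trees/ha

1736 trees/ha


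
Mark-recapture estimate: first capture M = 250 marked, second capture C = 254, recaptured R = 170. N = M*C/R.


N = M * C / R = 250 * 254 / 170 = 63500 / 170 = 373.53 ≈ 374

374 individuals


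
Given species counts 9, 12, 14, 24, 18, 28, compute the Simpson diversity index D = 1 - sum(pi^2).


Total N = 9 + 12 + 14 + 24 + 18 + 28 = 105
Per-species terms:
  p = 9/105 = 0.085714; p^2 = 0.085714^2 = 0.007347
  p = 12/105 = 0.114286; p^2 = 0.114286^2 = 0.013061
  p = 14/105 = 0.133333; p^2 = 0.133333^2 = 0.017778
  p = 24/105 = 0.228571; p^2 = 0.228571^2 = 0.052245
  p = 18/105 = 0.171429; p^2 = 0.171429^2 = 0.029388
  p = 28/105 = 0.266667; p^2 = 0.266667^2 = 0.071111
sum(p^2) = 0.007347 + 0.013061 + 0.017778 + 0.052245 + 0.029388 + 0.071111 = 0.190930
D = 1 - 0.190930 = 0.809070 ≈ 0.8091

0.8091


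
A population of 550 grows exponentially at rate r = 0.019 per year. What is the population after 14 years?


r*t = 0.019 * 14 = 0.266
exp(0.266) = 1.30474
N = 550 * 1.30474 = 717.607 ≈ 718

718


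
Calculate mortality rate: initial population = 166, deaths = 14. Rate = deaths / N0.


Mortality rate = 14 / 166 = 0.084337 ≈ 0.0843

0.0843


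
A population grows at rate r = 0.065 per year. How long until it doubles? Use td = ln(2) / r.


td = ln(2) / 0.065 = 0.693147 / 0.065 = 10.6638 ≈ 10.7 years

10.7 years


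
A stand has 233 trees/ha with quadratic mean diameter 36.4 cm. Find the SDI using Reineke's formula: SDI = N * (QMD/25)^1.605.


QMD/25 = 36.4/25 = 1.456
(1.456)^1.605 = exp(1.605 * ln(1.456)) = exp(1.605 * 0.375693) = exp(0.602987) = 1.82757
SDI = 233 * 1.82757 = 425.824 ≈ 426

426


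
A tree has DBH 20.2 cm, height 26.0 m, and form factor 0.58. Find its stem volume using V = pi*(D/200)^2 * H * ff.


(D/200)^2 = (20.2/200)^2 = 0.101^2 = 0.010201
BA = 3.141593 * 0.010201 = 0.0320474 m^2
V = 0.0320474 * 26.0 * 0.58 = 0.483275 ≈ 0.483 m^3

0.483 m^3


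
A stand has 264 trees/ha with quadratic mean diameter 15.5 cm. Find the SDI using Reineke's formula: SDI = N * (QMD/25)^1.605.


QMD/25 = 15.5/25 = 0.62
(0.62)^1.605 = exp(1.605 * ln(0.62)) = exp(1.605 * (-0.478036)) = exp(-0.767248) = 0.464289
SDI = 264 * 0.464289 = 122.572 ≈ 123

123


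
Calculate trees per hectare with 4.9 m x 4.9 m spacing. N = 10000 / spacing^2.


N = 10000 / 4.9^2 = 10000 / 24.01 = 416.493 ≈ 416 trees/ha

416 trees/ha


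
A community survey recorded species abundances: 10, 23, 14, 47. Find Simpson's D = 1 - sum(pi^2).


Total N = 10 + 23 + 14 + 47 = 94
Per-species terms:
  p = 10/94 = 0.106383; p^2 = 0.106383^2 = 0.011317
  p = 23/94 = 0.244681; p^2 = 0.244681^2 = 0.059869
  p = 14/94 = 0.148936; p^2 = 0.148936^2 = 0.022182
  p = 47/94 = 0.500000; p^2 = 0.500000^2 = 0.250000
sum(p^2) = 0.011317 + 0.059869 + 0.022182 + 0.250000 = 0.343368
D = 1 - 0.343368 = 0.656632 ≈ 0.6566

0.6566


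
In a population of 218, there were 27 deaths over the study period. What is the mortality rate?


Mortality rate = 27 / 218 = 0.123853 ≈ 0.1239

0.1239


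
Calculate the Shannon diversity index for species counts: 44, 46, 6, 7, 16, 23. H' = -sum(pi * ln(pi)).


Total N = 44 + 46 + 6 + 7 + 16 + 23 = 142
Per-species terms:
  p = 44/142 = 0.309859; ln(p) = -1.171638; p*ln(p) = 0.309859 * (-1.171638) = -0.363043
  p = 46/142 = 0.323944; ln(p) = -1.127185; p*ln(p) = 0.323944 * (-1.127185) = -0.365145
  p = 6/142 = 0.042254; ln(p) = -3.164056; p*ln(p) = 0.042254 * (-3.164056) = -0.133694
  p = 7/142 = 0.049296; ln(p) = -3.009912; p*ln(p) = 0.049296 * (-3.009912) = -0.148377
  p = 16/142 = 0.112676; ln(p) = -2.183239; p*ln(p) = 0.112676 * (-2.183239) = -0.245999
  p = 23/142 = 0.161972; ln(p) = -1.820332; p*ln(p) = 0.161972 * (-1.820332) = -0.294843
sum(p*ln(p)) = (-0.363043) + (-0.365145) + (-0.133694) + (-0.148377) + (-0.245999) + (-0.294843) = -1.551101
H' = -(-1.551101) = 1.551101 ≈ 1.5511

1.5511


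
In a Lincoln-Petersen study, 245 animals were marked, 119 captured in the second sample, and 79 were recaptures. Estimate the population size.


N = M * C / R = 245 * 119 / 79 = 29155 / 79 = 369.05 ≈ 369

369 individuals


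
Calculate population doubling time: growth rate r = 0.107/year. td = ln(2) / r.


td = ln(2) / 0.107 = 0.693147 / 0.107 = 6.47801 ≈ 6.5 years

6.5 years


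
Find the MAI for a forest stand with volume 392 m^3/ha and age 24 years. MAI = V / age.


MAI = 392 / 24 = 16.3333 ≈ 16.33 m^3/ha/yr

16.33 m^3/ha/yr


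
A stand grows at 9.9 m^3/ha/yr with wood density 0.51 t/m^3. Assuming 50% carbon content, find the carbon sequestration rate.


C = 9.9 * 0.51 * 0.5 = 2.5245 ≈ 2.52 t C/ha/yr

2.52 t C/ha/yr


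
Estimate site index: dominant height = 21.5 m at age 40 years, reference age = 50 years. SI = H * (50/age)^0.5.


50/40 = 1.25000
(1.25000)^0.5 = 1.11803
SI = 21.5 * 1.11803 = 24.0376 ≈ 24.0 m

24.0 m


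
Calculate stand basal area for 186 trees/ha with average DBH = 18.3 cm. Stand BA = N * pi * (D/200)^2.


(D/200)^2 = (18.3/200)^2 = 0.0915^2 = 0.00837225
Individual BA = 3.141593 * 0.00837225 = 0.0263022 m^2
Stand BA = 186 * 0.0263022 = 4.89221 ≈ 4.89 m^2/ha

4.89 m^2/ha


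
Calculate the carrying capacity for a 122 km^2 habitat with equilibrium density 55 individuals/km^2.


K = 55 * 122 = 6710 individuals

6710 individuals


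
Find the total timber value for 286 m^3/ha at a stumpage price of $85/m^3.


Value = 286 * 85 = $24310/ha

$24310/ha


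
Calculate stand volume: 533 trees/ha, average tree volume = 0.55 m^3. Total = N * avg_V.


V_stand = 533 * 0.55 = 293.15 ≈ 293.2 m^3/ha

293.2 m^3/ha
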